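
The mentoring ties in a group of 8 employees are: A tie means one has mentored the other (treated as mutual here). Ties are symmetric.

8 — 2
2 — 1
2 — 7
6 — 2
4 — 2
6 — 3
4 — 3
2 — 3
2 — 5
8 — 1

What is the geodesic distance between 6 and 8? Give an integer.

One shortest route is 6 – 2 – 8, which uses 2 edges, and 6 and 8 are not directly tied, so nothing shorter exists. So d(6,8) = 2.

2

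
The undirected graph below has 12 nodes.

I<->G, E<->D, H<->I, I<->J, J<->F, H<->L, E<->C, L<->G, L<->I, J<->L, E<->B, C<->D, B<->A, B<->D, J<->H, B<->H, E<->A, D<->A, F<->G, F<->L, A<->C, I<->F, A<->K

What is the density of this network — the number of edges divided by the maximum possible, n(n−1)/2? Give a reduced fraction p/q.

There are 23 edges and 12 nodes, so the maximum possible is C(12,2) = 66.
Density = 23/66.

23/66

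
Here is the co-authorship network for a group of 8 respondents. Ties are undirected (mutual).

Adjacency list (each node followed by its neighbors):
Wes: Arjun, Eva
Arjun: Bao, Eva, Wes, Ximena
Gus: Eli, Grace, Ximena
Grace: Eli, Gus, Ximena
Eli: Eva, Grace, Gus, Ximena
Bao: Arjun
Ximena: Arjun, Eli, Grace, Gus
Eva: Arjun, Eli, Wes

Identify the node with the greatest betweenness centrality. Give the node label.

Unnormalized betweenness of each node: Arjun:17/2, Bao:0, Eli:7/2, Eva:3, Grace:0, Gus:0, Wes:0, Ximena:6.
Arjun has the largest value, 17/2, making it the main broker — the node through which the most shortest paths run.

Arjun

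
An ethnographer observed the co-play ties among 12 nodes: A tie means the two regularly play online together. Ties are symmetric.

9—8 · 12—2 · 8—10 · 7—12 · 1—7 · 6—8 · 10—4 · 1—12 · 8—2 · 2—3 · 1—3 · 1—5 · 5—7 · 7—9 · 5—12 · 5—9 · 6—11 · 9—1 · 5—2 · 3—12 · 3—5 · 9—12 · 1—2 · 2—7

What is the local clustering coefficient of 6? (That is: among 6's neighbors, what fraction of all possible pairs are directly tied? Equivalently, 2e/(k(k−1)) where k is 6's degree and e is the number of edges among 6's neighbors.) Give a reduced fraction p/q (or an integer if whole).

6's neighbors: 8 and 11 (k = 2).
Possible neighbor pairs: C(2,2) = 1. Edges among them: none → e = 0.
Clustering(6) = 0/1.

0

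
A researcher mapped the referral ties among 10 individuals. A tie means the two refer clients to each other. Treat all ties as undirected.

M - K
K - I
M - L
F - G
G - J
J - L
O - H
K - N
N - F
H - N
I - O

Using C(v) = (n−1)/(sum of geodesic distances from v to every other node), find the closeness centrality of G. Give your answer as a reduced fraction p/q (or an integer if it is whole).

9/23

Distances from G: F:1, H:3, I:4, J:1, K:3, L:2, M:3, N:2, O:4. Sum = 23.
n = 10, so closeness = 9/23.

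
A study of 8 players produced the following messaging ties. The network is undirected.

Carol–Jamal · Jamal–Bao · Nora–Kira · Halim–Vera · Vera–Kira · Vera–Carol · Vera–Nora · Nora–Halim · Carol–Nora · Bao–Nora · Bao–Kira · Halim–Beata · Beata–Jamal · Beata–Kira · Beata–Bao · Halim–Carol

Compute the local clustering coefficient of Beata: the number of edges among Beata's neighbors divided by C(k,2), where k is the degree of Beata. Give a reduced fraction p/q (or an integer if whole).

Beata's neighbors: Bao, Halim, Jamal, and Kira (k = 4).
Possible neighbor pairs: C(4,2) = 6. Edges among them: Bao–Jamal, Bao–Kira → e = 2.
Clustering(Beata) = 2/6 = 1/3.

1/3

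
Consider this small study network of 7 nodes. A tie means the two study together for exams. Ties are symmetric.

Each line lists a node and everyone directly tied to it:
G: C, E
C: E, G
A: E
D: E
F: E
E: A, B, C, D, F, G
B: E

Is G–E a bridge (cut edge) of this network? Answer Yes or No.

Even without that edge, G still reaches E via G – C – E, so the network stays connected. Not a bridge.

No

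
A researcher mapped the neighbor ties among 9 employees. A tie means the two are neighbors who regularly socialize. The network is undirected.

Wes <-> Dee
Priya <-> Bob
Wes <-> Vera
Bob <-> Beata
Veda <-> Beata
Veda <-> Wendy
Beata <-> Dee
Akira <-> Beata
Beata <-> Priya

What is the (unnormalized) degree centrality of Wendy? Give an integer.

1

Wendy is directly tied to Veda. That is 1 neighbor, so the degree of Wendy is 1.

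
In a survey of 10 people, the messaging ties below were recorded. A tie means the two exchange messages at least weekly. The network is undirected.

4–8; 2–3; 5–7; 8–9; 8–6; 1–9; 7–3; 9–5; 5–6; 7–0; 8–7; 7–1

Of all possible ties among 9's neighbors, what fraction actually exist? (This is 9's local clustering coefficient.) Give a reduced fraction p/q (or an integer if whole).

9's neighbors: 1, 5, and 8 (k = 3).
Possible neighbor pairs: C(3,2) = 3. Edges among them: none → e = 0.
Clustering(9) = 0/3 = 0.

0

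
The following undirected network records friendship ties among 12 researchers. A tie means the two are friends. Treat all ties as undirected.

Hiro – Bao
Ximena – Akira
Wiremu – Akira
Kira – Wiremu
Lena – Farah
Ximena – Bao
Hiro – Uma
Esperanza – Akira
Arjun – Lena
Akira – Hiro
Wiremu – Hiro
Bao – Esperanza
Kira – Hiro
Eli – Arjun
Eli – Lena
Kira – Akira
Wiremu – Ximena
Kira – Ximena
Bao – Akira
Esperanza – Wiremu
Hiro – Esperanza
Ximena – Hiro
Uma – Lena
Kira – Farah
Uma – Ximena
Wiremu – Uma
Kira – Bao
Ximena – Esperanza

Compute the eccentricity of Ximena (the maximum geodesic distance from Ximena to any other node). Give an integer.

Distances from Ximena: Akira:1, Arjun:3, Bao:1, Eli:3, Esperanza:1, Farah:2, Hiro:1, Kira:1, Lena:2, Uma:1, Wiremu:1.
The largest is 3 (to Arjun and Eli), so the eccentricity of Ximena is 3.

3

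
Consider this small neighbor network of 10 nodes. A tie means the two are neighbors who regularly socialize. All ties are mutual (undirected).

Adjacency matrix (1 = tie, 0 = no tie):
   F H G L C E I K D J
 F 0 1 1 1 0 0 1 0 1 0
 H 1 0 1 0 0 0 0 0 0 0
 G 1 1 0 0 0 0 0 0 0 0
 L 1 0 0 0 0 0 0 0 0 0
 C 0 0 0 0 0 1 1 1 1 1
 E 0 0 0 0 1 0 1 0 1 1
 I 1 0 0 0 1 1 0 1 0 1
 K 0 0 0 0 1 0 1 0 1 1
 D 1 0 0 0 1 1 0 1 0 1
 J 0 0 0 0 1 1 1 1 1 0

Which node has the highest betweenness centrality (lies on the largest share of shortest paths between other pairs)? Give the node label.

Unnormalized betweenness of each node: C:9/20, D:33/4, E:1/5, F:101/5, G:0, H:0, I:33/4, J:9/20, K:1/5, L:0.
F has the largest value, 101/5, making it the main broker — the node through which the most shortest paths run.

F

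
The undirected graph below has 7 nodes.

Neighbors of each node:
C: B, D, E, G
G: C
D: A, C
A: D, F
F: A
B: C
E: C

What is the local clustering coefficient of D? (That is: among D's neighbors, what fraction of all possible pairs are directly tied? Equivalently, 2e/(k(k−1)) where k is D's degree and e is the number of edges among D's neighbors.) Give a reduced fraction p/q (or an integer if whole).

D's neighbors: A and C (k = 2).
Possible neighbor pairs: C(2,2) = 1. Edges among them: none → e = 0.
Clustering(D) = 0/1.

0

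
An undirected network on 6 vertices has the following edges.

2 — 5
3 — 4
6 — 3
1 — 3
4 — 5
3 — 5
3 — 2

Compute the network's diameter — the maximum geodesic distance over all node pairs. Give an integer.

Eccentricity of each node (its greatest distance to any other): 1:2, 2:2, 3:1, 4:2, 5:2, 6:2.
The maximum eccentricity is 2, realized for instance by the pair 5–1 via 5 – 3 – 1. So the diameter is 2.

2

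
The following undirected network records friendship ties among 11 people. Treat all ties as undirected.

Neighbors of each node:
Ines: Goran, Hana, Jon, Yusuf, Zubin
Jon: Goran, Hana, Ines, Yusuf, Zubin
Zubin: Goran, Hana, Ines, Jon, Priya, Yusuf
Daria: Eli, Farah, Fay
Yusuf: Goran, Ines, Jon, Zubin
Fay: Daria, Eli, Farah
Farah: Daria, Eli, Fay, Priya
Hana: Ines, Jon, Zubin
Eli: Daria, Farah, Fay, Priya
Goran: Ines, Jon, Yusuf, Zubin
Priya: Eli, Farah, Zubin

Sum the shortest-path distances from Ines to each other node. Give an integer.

21

Distances from Ines: Daria:4, Eli:3, Farah:3, Fay:4, Goran:1, Hana:1, Jon:1, Priya:2, Yusuf:1, Zubin:1.
Sum = 4 + 3 + 3 + 4 + 1 + 1 + 1 + 2 + 1 + 1 = 21.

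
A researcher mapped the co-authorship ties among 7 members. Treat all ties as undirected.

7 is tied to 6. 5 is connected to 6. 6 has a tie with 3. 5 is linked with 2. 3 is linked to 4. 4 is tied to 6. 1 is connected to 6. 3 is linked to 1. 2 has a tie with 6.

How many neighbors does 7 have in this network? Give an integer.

1

7 is directly tied to 6. That is 1 neighbor, so the degree of 7 is 1.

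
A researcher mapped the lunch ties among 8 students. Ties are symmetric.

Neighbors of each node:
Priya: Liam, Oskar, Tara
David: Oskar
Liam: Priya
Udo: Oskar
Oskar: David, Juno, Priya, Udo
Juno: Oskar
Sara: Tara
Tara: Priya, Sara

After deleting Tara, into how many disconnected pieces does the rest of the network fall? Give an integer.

Without Tara, the remaining ties split the others into: {David, Juno, Liam, Oskar, Priya, Udo}; {Sara}.
That's 2 separate components.

2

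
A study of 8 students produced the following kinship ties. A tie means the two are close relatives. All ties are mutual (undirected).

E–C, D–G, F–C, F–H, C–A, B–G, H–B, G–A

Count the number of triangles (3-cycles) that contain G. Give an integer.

G's neighbors are A, B, and D, but none of them are tied to each other, so no triangle contains G.

0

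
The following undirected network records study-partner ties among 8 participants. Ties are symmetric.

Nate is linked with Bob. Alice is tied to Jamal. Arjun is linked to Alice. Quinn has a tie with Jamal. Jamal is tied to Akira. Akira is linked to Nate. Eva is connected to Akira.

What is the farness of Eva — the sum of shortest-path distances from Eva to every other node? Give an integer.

Distances from Eva: Akira:1, Alice:3, Arjun:4, Bob:3, Jamal:2, Nate:2, Quinn:3.
Sum = 1 + 3 + 4 + 3 + 2 + 2 + 3 = 18.

18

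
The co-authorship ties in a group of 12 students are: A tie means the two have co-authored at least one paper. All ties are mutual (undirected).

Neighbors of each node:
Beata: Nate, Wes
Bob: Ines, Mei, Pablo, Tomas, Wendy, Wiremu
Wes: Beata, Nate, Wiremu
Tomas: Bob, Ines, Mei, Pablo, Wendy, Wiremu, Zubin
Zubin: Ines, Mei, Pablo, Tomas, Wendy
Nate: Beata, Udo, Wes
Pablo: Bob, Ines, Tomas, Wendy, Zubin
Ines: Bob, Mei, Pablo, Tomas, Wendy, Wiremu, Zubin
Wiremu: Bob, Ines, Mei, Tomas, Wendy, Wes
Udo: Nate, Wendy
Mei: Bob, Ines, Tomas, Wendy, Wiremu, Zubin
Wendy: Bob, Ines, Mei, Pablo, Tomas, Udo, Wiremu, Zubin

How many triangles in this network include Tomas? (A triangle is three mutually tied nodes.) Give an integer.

17

Tomas's neighbors: Bob, Ines, Mei, Pablo, Wendy, Wiremu, and Zubin.
Neighbor pairs that are themselves tied: Tomas–Bob–Ines; Tomas–Bob–Mei; Tomas–Bob–Pablo; Tomas–Bob–Wendy; Tomas–Bob–Wiremu; Tomas–Ines–Mei; Tomas–Ines–Pablo; Tomas–Ines–Wendy; Tomas–Ines–Wiremu; Tomas–Ines–Zubin; Tomas–Mei–Wendy; Tomas–Mei–Wiremu; Tomas–Mei–Zubin; Tomas–Pablo–Wendy; Tomas–Pablo–Zubin; Tomas–Wendy–Wiremu; Tomas–Wendy–Zubin. Each forms one triangle with Tomas, for 17 in total.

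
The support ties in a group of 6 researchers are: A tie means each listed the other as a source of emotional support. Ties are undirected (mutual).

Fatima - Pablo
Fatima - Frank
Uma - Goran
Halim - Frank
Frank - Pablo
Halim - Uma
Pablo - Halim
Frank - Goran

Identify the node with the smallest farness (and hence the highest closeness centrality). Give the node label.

Farness (sum of distances to all others) for each node — Fatima:9, Frank:6, Goran:8, Halim:7, Pablo:7, Uma:9.
The smallest farness is 6, for Frank, so Frank has the highest closeness.

Frank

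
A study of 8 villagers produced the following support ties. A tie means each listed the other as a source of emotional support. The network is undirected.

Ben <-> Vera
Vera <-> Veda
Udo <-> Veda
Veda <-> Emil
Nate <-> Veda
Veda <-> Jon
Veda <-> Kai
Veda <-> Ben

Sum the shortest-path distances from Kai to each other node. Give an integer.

Distances from Kai: Ben:2, Emil:2, Jon:2, Nate:2, Udo:2, Veda:1, Vera:2.
Sum = 2 + 2 + 2 + 2 + 2 + 1 + 2 = 13.

13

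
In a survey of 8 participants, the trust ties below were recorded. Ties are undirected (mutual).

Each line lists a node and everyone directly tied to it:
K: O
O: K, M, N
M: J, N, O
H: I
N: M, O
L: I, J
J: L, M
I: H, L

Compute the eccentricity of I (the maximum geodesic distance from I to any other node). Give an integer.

5

Distances from I: H:1, J:2, K:5, L:1, M:3, N:4, O:4.
The largest is 5 (to K), so the eccentricity of I is 5.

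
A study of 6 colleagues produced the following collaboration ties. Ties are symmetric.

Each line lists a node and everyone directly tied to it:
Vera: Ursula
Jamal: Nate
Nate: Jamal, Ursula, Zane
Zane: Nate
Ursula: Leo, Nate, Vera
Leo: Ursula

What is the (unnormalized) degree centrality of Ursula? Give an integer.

Ursula is directly tied to Leo, Nate, and Vera. That is 3 neighbors, so the degree of Ursula is 3.

3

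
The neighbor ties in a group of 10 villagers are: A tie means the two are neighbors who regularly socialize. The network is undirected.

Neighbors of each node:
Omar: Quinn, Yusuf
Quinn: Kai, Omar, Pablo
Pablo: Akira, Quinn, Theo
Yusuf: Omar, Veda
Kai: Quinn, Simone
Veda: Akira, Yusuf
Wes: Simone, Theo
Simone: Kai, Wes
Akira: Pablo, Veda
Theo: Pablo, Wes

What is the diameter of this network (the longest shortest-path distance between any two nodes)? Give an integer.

5

Eccentricity of each node (its greatest distance to any other): Akira:4, Kai:4, Omar:4, Pablo:3, Quinn:3, Simone:5, Theo:4, Veda:5, Wes:5, Yusuf:5.
The maximum eccentricity is 5, realized for instance by the pair Veda–Simone via Veda – Akira – Pablo – Quinn – Kai – Simone. So the diameter is 5.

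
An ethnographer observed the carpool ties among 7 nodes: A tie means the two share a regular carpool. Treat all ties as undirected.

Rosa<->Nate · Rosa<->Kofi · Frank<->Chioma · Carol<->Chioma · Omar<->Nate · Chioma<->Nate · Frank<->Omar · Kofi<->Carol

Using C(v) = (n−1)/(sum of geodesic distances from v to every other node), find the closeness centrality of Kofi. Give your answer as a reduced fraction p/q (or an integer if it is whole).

Distances from Kofi: Carol:1, Chioma:2, Frank:3, Nate:2, Omar:3, Rosa:1. Sum = 12.
n = 7, so closeness = 6/12 = 1/2.

1/2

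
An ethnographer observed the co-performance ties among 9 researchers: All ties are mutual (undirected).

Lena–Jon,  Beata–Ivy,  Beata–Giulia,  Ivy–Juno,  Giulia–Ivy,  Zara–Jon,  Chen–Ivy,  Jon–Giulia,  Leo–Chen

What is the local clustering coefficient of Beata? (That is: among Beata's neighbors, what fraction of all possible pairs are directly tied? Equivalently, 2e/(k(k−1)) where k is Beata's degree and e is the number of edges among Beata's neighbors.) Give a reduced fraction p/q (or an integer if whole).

1

Beata's neighbors: Giulia and Ivy (k = 2).
Possible neighbor pairs: C(2,2) = 1. Edges among them: Giulia–Ivy → e = 1.
Clustering(Beata) = 1/1.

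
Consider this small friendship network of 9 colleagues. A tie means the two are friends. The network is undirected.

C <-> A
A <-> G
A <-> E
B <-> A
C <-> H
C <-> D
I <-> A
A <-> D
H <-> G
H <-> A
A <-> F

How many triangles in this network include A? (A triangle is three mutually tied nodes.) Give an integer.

A's neighbors: B, C, D, E, F, G, H, and I.
Neighbor pairs that are themselves tied: A–C–D; A–C–H; A–G–H. Each forms one triangle with A, for 3 in total.

3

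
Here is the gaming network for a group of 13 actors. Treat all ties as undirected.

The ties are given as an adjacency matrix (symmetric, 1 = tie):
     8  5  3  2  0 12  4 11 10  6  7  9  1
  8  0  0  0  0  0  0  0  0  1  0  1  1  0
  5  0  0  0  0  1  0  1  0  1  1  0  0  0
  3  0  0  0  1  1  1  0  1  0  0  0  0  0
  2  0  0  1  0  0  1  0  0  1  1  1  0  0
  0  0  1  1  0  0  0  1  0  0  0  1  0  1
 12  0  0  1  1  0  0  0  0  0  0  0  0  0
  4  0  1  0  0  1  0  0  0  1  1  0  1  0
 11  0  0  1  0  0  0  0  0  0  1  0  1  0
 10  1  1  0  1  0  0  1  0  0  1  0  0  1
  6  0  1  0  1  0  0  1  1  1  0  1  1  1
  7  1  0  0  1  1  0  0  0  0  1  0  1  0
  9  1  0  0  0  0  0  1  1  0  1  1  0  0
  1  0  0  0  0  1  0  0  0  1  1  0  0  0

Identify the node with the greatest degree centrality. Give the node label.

6

Degrees — 0:5, 1:3, 2:5, 3:4, 4:5, 5:4, 6:8, 7:5, 8:3, 9:5, 10:6, 11:3, 12:2.
The maximum is 8, attained only by 6.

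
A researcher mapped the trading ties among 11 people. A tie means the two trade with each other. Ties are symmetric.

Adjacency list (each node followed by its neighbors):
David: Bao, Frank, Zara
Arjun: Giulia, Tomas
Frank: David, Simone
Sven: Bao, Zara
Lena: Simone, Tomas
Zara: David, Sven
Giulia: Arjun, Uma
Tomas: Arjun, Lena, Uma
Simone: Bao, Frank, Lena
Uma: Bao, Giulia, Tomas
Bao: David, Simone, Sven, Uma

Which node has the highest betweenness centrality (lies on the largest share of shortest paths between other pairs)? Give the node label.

Bao

Unnormalized betweenness of each node: Arjun:1, Bao:43/2, David:7, Frank:5/3, Giulia:5/2, Lena:4, Simone:53/6, Sven:19/6, Tomas:15/2, Uma:15, Zara:5/6.
Bao has the largest value, 43/2, making it the main broker — the node through which the most shortest paths run.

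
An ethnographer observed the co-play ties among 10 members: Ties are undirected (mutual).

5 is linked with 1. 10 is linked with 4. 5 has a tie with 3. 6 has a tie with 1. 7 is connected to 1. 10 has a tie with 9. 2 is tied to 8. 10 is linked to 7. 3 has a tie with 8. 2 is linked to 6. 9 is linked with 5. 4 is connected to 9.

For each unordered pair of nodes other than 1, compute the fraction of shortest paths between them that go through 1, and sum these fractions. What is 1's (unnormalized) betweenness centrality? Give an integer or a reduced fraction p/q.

73/6

Pairs whose geodesics pass through 1 — 6–3: 1/2; 6–5: 1; 6–9: 1; 6–4: 2/2; 6–10: 1; 6–7: 1; 2–5: 1/2; 2–9: 1/2; 2–4: 2/3; 2–10: 1; 2–7: 1; 8–7: 2/2; 3–7: 1; 5–7: 1.
All other pairs contribute 0.
Summing the contributions gives betweenness(1) = 73/6.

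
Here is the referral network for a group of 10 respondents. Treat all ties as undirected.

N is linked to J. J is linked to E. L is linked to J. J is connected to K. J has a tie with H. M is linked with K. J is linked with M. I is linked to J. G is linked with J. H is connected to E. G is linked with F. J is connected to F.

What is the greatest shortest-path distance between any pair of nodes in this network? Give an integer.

Eccentricity of each node (its greatest distance to any other): E:2, F:2, G:2, H:2, I:2, J:1, K:2, L:2, M:2, N:2.
The maximum eccentricity is 2, realized for instance by the pair M–G via M – J – G. So the diameter is 2.

2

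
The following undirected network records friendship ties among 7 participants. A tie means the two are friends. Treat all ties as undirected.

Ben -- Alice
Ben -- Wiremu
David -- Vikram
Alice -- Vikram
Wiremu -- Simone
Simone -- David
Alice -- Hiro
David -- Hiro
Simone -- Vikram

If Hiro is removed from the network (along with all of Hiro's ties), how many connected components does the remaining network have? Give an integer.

1

Hiro's neighbors (Alice and David) remain reachable from one another through other ties, so the rest of the network stays in one piece.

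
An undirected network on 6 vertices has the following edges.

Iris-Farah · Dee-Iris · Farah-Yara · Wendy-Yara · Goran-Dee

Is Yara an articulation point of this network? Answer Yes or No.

Yes

Removing Yara leaves {Wendy} with no path to {Dee, Farah, Goran, and Iris}, so the network splits into 2 components. Yara is a cut vertex.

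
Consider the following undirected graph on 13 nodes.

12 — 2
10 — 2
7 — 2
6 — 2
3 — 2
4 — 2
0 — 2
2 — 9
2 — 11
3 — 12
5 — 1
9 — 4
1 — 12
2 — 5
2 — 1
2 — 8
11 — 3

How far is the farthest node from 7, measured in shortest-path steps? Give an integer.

2

Distances from 7: 0:2, 1:2, 2:1, 3:2, 4:2, 5:2, 6:2, 8:2, 9:2, 10:2, 11:2, 12:2.
The largest is 2 (to 6, 9, 10, 3, 0, 11, 4, 8, 12, 1, and 5), so the eccentricity of 7 is 2.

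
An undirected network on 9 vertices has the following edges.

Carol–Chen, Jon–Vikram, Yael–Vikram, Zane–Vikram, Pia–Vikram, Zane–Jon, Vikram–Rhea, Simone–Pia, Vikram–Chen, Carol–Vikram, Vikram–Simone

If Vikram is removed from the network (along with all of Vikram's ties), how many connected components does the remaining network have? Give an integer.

Without Vikram, the remaining ties split the others into: {Pia, Simone}; {Rhea}; {Yael}; {Carol, Chen}; {Jon, Zane}.
That's 5 separate components.

5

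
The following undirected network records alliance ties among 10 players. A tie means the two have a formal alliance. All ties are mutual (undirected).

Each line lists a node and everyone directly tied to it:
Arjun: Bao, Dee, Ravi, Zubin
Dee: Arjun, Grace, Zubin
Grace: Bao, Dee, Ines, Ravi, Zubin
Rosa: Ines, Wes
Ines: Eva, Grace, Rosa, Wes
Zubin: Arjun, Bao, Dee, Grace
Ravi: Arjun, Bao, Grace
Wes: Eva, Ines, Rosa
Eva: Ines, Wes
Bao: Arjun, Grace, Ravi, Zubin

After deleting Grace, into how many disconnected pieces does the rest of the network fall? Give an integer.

2

Without Grace, the remaining ties split the others into: {Arjun, Bao, Dee, Ravi, Zubin}; {Eva, Ines, Rosa, Wes}.
That's 2 separate components.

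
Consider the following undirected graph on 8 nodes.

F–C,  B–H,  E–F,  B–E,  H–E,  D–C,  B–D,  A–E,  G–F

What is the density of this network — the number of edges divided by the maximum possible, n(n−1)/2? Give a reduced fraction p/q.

There are 9 edges and 8 nodes, so the maximum possible is C(8,2) = 28.
Density = 9/28.

9/28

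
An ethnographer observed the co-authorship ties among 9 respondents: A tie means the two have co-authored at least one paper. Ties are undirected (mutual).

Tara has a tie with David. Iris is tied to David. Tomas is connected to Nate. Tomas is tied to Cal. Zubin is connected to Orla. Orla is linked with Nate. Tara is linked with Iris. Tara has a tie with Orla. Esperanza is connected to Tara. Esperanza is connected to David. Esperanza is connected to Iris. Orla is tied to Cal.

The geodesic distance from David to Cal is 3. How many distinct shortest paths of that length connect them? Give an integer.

1

The shortest distance is 3, and the only length-3 path is David–Tara–Orla–Cal. So there is exactly 1 shortest path.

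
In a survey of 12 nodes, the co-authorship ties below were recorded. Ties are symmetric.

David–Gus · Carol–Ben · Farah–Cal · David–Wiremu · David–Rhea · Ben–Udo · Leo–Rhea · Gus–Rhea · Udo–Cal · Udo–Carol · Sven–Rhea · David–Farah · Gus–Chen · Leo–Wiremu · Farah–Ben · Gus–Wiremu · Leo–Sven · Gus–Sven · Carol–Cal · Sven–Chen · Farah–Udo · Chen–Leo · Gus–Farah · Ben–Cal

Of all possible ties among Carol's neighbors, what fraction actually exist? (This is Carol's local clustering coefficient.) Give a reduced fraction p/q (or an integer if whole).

Carol's neighbors: Ben, Cal, and Udo (k = 3).
Possible neighbor pairs: C(3,2) = 3. Edges among them: Ben–Cal, Ben–Udo, Cal–Udo → e = 3.
Clustering(Carol) = 3/3 = 1.

1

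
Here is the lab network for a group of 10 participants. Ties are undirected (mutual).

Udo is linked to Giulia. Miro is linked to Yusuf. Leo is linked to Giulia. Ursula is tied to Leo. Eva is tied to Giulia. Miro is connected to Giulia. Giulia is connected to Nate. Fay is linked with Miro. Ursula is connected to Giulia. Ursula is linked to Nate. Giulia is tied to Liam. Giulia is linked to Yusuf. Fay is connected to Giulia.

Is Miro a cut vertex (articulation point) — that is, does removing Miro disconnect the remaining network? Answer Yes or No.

No

Even without Miro, every remaining node can still reach every other (the residual graph is connected), so Miro is not a cut vertex.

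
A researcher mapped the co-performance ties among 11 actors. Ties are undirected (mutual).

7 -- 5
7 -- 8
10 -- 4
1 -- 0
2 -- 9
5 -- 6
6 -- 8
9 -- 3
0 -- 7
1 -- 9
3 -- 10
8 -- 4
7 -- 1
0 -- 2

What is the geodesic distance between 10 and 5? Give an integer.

One shortest route is 10 – 4 – 8 – 6 – 5, which uses 4 edges, and at distance 3 from 10 we only reach {1, 2, 6, 7}, which does not include 5. So d(10,5) = 4.

4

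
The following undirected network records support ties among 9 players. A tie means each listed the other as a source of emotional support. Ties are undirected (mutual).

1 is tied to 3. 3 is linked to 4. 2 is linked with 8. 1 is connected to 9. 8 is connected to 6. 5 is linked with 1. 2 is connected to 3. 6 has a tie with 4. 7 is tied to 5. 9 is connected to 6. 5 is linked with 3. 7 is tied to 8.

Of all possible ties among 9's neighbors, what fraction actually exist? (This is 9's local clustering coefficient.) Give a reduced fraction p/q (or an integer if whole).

0

9's neighbors: 1 and 6 (k = 2).
Possible neighbor pairs: C(2,2) = 1. Edges among them: none → e = 0.
Clustering(9) = 0/1.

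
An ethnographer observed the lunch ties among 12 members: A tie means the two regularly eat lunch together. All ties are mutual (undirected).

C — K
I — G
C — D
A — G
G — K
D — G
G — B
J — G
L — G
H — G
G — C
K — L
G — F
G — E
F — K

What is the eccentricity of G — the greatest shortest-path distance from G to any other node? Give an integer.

Distances from G: A:1, B:1, C:1, D:1, E:1, F:1, H:1, I:1, J:1, K:1, L:1.
The largest is 1 (to K, I, J, E, B, A, H, C, D, L, and F), so the eccentricity of G is 1.

1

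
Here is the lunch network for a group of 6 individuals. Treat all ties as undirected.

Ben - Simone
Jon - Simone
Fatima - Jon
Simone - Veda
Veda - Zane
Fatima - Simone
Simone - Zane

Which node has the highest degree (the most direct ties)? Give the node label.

Degrees — Ben:1, Fatima:2, Jon:2, Simone:5, Veda:2, Zane:2.
The maximum is 5, attained only by Simone.

Simone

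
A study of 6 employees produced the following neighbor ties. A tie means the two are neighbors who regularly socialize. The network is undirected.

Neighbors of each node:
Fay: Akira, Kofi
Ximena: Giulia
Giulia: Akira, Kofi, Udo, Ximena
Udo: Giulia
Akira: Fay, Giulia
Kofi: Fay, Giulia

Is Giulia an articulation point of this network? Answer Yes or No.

Removing Giulia leaves {Akira, Fay, and Kofi} with no path to {Udo}, so the network splits into 3 components. Giulia is a cut vertex.

Yes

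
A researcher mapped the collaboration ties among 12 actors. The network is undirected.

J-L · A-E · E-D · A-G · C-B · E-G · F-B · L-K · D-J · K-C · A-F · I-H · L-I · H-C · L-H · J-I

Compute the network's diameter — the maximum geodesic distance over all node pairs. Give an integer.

Eccentricity of each node (its greatest distance to any other): A:4, B:4, C:4, D:4, E:4, F:4, G:5, H:5, I:4, J:4, K:5, L:4.
The maximum eccentricity is 5, realized for instance by the pair G–K via G – A – F – B – C – K. So the diameter is 5.

5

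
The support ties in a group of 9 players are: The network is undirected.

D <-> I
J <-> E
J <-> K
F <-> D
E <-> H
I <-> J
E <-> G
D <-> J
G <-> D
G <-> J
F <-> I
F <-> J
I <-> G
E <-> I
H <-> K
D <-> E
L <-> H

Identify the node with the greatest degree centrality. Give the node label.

J

Degrees — D:5, E:5, F:3, G:4, H:3, I:5, J:6, K:2, L:1.
The maximum is 6, attained only by J.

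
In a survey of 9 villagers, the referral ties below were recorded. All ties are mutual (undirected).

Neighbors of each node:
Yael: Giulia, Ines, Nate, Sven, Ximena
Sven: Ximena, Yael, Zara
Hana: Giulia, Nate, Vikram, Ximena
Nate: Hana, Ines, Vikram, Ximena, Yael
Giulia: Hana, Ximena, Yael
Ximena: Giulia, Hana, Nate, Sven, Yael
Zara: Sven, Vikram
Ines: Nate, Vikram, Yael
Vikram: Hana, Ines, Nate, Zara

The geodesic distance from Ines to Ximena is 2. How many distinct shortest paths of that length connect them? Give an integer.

2

The shortest distance is 2. The length-2 paths are: Ines–Yael–Ximena; Ines–Nate–Ximena.
That gives 2 distinct shortest paths.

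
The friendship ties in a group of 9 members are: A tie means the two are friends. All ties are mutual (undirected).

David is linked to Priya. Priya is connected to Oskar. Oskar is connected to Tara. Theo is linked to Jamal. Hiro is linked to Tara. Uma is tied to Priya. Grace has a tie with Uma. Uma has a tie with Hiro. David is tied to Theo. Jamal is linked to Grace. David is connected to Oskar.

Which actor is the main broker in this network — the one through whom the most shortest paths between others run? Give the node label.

Unnormalized betweenness of each node: David:37/6, Grace:23/6, Hiro:5/2, Jamal:7/3, Oskar:13/3, Priya:29/6, Tara:11/6, Theo:7/2, Uma:26/3.
Uma has the largest value, 26/3, making it the main broker — the node through which the most shortest paths run.

Uma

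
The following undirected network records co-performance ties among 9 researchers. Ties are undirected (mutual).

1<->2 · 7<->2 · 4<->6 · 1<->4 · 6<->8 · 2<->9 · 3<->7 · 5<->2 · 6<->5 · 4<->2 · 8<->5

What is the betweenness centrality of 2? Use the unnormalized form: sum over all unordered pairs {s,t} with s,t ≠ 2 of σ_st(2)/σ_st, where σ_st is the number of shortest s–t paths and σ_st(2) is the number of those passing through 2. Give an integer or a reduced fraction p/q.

19

Pairs whose geodesics pass through 2 — 8–3: 1; 8–7: 1; 8–9: 1; 8–1: 1/2; 3–5: 1; 3–9: 1; 3–6: 2/2; 3–1: 1; 3–4: 1; 7–5: 1; 7–9: 1; 7–6: 2/2; 7–1: 1; 7–4: 1 … (+6 more pairs).
All other pairs contribute 0.
Summing the contributions gives betweenness(2) = 19.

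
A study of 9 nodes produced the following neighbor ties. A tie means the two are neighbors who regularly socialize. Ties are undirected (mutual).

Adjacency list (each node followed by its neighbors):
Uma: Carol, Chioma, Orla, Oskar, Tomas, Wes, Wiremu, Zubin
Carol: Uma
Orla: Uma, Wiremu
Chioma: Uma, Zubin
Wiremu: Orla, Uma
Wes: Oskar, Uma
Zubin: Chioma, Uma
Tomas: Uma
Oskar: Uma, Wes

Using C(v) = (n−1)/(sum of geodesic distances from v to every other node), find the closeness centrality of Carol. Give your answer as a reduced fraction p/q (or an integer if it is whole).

8/15

Distances from Carol: Chioma:2, Orla:2, Oskar:2, Tomas:2, Uma:1, Wes:2, Wiremu:2, Zubin:2. Sum = 15.
n = 9, so closeness = 8/15.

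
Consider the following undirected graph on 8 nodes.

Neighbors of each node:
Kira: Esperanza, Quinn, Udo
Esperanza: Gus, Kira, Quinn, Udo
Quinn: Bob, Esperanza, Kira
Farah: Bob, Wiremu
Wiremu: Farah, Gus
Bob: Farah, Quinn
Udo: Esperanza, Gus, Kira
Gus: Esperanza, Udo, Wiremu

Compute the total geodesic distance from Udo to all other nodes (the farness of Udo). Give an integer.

Distances from Udo: Bob:3, Esperanza:1, Farah:3, Gus:1, Kira:1, Quinn:2, Wiremu:2.
Sum = 3 + 1 + 3 + 1 + 1 + 2 + 2 = 13.

13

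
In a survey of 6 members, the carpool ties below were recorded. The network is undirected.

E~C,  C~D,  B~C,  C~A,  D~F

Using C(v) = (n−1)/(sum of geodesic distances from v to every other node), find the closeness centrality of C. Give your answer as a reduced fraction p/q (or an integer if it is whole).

5/6

Distances from C: A:1, B:1, D:1, E:1, F:2. Sum = 6.
n = 6, so closeness = 5/6.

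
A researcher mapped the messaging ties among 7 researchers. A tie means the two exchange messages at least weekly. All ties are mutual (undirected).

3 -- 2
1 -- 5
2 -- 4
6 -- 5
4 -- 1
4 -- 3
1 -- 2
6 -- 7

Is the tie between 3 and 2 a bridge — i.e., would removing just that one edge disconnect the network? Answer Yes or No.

No

Even without that edge, 3 still reaches 2 via 3 – 4 – 2, so the network stays connected. Not a bridge.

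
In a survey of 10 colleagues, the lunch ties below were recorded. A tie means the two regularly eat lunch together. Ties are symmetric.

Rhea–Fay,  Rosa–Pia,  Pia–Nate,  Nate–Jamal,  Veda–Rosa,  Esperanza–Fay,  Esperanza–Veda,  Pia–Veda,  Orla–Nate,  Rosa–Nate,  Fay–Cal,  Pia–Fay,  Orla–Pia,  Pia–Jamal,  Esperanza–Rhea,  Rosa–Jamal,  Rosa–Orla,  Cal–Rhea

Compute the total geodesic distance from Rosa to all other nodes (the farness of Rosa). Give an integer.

15

Distances from Rosa: Cal:3, Esperanza:2, Fay:2, Jamal:1, Nate:1, Orla:1, Pia:1, Rhea:3, Veda:1.
Sum = 3 + 2 + 2 + 1 + 1 + 1 + 1 + 3 + 1 = 15.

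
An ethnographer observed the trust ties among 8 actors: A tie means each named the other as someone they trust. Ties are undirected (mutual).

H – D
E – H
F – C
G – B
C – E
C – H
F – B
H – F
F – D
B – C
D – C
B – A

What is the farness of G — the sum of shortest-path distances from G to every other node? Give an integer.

Distances from G: A:2, B:1, C:2, D:3, E:3, F:2, H:3.
Sum = 2 + 1 + 2 + 3 + 3 + 2 + 3 = 16.

16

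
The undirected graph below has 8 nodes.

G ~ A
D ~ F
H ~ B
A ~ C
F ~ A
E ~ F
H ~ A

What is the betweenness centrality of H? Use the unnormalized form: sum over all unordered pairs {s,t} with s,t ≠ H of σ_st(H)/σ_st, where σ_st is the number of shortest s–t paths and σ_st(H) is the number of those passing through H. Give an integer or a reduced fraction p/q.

Pairs whose geodesics pass through H — A–B: 1; B–C: 1; B–E: 1; B–F: 1; B–G: 1; B–D: 1.
All other pairs contribute 0.
Summing the contributions gives betweenness(H) = 6.

6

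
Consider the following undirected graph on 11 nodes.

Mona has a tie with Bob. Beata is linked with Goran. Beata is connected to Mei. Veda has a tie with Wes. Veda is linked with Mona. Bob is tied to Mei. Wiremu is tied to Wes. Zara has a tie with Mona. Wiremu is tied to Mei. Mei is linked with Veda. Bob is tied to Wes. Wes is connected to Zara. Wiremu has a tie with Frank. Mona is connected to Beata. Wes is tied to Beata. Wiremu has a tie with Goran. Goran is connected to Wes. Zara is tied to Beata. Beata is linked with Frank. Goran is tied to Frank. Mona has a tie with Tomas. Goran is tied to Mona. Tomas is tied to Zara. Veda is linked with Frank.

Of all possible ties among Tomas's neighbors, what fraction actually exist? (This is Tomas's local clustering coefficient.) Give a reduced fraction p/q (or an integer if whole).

Tomas's neighbors: Mona and Zara (k = 2).
Possible neighbor pairs: C(2,2) = 1. Edges among them: Mona–Zara → e = 1.
Clustering(Tomas) = 1/1.

1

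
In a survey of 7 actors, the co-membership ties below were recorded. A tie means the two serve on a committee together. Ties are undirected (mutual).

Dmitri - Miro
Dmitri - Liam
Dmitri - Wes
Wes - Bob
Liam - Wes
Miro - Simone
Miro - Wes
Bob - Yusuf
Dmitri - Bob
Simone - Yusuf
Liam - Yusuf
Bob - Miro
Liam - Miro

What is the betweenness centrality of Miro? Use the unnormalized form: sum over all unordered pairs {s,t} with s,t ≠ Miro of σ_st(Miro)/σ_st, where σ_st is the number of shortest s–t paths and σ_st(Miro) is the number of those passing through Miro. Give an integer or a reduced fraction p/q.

Pairs whose geodesics pass through Miro — Wes–Simone: 1; Simone–Liam: 1/2; Simone–Dmitri: 1; Simone–Bob: 1/2; Liam–Bob: 1/4.
All other pairs contribute 0.
Summing the contributions gives betweenness(Miro) = 13/4.

13/4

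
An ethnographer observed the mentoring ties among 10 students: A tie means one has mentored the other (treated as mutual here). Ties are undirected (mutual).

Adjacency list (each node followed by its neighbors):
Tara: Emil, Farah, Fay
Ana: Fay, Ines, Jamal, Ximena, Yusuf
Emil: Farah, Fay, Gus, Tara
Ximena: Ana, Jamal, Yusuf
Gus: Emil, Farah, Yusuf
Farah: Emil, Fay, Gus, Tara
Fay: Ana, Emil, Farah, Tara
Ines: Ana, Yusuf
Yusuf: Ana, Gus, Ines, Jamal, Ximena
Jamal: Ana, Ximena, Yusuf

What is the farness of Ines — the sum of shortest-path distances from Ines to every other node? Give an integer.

Distances from Ines: Ana:1, Emil:3, Farah:3, Fay:2, Gus:2, Jamal:2, Tara:3, Ximena:2, Yusuf:1.
Sum = 1 + 3 + 3 + 2 + 2 + 2 + 3 + 2 + 1 = 19.

19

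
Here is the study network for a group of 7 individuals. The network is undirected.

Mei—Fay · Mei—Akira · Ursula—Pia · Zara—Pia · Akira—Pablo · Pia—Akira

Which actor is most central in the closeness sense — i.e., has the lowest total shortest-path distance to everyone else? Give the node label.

Akira

Farness (sum of distances to all others) for each node — Akira:9, Fay:17, Mei:12, Pablo:14, Pia:10, Ursula:15, Zara:15.
The smallest farness is 9, for Akira, so Akira has the highest closeness.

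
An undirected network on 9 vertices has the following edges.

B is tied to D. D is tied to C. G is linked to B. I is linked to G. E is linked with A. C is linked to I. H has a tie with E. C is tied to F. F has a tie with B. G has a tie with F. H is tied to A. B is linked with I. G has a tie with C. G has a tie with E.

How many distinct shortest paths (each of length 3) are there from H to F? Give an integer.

The shortest distance is 3, and the only length-3 path is H–E–G–F. So there is exactly 1 shortest path.

1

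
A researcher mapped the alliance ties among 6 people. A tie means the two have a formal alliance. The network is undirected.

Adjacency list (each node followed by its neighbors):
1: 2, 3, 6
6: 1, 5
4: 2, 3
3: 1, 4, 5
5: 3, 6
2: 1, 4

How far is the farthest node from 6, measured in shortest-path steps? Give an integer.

Distances from 6: 1:1, 2:2, 3:2, 4:3, 5:1.
The largest is 3 (to 4), so the eccentricity of 6 is 3.

3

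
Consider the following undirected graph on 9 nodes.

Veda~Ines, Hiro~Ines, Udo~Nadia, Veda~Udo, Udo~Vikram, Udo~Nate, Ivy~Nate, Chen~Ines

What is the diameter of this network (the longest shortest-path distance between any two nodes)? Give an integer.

5

Eccentricity of each node (its greatest distance to any other): Chen:5, Hiro:5, Ines:4, Ivy:5, Nadia:4, Nate:4, Udo:3, Veda:3, Vikram:4.
The maximum eccentricity is 5, realized for instance by the pair Hiro–Ivy via Hiro – Ines – Veda – Udo – Nate – Ivy. So the diameter is 5.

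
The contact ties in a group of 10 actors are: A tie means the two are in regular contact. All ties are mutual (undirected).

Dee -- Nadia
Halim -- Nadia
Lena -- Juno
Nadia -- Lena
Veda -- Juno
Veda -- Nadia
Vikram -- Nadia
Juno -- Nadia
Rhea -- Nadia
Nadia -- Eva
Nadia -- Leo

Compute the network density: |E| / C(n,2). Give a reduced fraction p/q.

There are 11 edges and 10 nodes, so the maximum possible is C(10,2) = 45.
Density = 11/45.

11/45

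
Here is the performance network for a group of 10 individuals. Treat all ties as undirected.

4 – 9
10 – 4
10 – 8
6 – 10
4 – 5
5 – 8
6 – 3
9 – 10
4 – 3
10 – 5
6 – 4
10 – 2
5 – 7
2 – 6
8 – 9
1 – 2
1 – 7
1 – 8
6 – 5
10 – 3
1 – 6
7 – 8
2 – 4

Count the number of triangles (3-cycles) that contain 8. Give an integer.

4

8's neighbors: 1, 5, 7, 9, and 10.
Neighbor pairs that are themselves tied: 8–1–7; 8–5–7; 8–5–10; 8–9–10. Each forms one triangle with 8, for 4 in total.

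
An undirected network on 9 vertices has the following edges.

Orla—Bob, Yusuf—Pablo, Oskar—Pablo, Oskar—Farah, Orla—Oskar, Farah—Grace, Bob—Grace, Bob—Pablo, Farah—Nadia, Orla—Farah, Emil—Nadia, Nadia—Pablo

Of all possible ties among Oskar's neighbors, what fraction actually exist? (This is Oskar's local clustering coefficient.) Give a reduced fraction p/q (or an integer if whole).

Oskar's neighbors: Farah, Orla, and Pablo (k = 3).
Possible neighbor pairs: C(3,2) = 3. Edges among them: Farah–Orla → e = 1.
Clustering(Oskar) = 1/3.

1/3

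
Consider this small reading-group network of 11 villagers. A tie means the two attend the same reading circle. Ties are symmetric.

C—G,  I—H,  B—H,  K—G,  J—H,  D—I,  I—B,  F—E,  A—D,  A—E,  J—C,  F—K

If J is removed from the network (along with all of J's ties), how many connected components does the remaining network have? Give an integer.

J's neighbors (C and H) remain reachable from one another through other ties, so the rest of the network stays in one piece.

1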